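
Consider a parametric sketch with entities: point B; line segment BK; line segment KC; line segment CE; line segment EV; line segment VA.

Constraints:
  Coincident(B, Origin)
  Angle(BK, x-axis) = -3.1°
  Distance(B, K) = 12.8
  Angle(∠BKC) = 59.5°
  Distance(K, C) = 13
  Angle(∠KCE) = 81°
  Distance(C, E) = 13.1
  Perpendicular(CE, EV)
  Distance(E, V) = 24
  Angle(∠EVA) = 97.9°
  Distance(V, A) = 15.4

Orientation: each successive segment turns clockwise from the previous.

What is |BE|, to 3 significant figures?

4.85

B is at the origin; BK runs at -3.1° with length 12.8, so K = (12.8, -0.692). ∠BKC = 59.5° gives KC at -124° from the x-axis; with |KC| = 13.0, C = (5.59, -11.5). ∠KCE = 81.0° gives CE at 137° from the x-axis; with |CE| = 13.1, E = (-4.06, -2.65). Then |BE| = |E − B| = 4.85.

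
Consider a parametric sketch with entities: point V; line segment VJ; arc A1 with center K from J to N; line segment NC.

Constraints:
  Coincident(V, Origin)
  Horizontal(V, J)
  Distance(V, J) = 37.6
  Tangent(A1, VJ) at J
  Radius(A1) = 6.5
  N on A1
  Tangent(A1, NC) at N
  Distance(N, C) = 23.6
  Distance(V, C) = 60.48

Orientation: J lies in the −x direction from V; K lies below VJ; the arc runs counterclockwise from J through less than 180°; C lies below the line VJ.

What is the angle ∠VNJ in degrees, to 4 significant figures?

24.24°

V is at the origin; VJ is horizontal with |VJ| = 37.6 and J on the −x side, so J = (-37.60, 0.000). Tangency of A1 to VJ means the radius KJ is perpendicular to VJ, so K = J + (0, -6.5) = (-37.60, -6.500). Since KN ⟂ NC (tangency), |KC| = √(6.5² + 23.6²) = 24.48 regardless of where N sits on A1. So C lies on both circle(V, 60.48) and circle(K, 24.48); the below-VJ intersection is C = (-56.15, -22.47). N is the foot of the tangent from C: N = (-43.00, -2.877).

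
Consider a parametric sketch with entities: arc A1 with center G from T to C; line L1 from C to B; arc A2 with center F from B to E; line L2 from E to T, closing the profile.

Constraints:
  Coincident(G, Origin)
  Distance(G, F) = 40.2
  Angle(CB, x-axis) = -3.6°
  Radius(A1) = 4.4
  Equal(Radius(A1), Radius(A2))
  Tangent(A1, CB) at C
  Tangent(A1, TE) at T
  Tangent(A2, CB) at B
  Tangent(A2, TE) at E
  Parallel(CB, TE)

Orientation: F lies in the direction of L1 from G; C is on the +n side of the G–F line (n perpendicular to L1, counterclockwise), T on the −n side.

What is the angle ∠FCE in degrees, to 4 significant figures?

6.101°

Tangency of A1 to both parallel lines with radius 4.4 puts C and T at G ± 4.4·n: C = (0.2763, 4.391), T = (-0.2763, -4.391). Equal radii place B and E the same way about F: B = F + 4.4·n = (40.40, 1.867), E = F − 4.4·n = (39.84, -6.915). Then cos ∠FCE = CF·CE / (|CF||CE|), giving 6.101°.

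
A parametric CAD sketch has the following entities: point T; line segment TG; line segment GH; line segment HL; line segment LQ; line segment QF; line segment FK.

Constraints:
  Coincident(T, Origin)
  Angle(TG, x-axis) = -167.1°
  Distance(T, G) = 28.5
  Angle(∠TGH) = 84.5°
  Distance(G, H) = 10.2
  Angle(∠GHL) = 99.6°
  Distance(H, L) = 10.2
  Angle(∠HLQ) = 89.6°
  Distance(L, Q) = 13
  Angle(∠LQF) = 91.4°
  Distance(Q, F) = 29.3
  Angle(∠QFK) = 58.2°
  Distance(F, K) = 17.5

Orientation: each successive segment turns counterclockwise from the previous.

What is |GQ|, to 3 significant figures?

12.2

T is at the origin; TG runs at -167.1° with length 28.5, so G = (-27.8, -6.36). ∠TGH = 84.5° gives GH at -71.6° from the x-axis; with |GH| = 10.2, H = (-24.6, -16.0). ∠GHL = 99.6° gives HL at 8.80° from the x-axis; with |HL| = 10.2, L = (-14.5, -14.5). ∠HLQ = 89.6° gives LQ at 99.2° from the x-axis; with |LQ| = 13.0, Q = (-16.6, -1.65). Then |GQ| = |Q − G| = 12.2.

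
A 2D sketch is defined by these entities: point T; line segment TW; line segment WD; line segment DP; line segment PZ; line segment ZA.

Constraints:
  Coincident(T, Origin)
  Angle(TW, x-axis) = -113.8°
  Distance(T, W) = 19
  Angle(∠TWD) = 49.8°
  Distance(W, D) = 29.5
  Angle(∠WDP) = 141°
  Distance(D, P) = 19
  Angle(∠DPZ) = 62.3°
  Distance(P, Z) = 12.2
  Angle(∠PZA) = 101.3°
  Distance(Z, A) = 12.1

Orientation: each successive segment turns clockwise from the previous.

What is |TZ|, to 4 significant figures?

20.92

T is at the origin; TW runs at -113.8° with length 19.0, so W = (-7.667, -17.38). ∠TWD = 49.8° gives WD at 116.0° from the x-axis; with |WD| = 29.5, D = (-20.60, 9.130). ∠WDP = 141.0° gives DP at 77.00° from the x-axis; with |DP| = 19.0, P = (-16.33, 27.64). ∠DPZ = 62.3° gives PZ at -40.70° from the x-axis; with |PZ| = 12.2, Z = (-7.076, 19.69). Then |TZ| = |Z − T| = 20.92.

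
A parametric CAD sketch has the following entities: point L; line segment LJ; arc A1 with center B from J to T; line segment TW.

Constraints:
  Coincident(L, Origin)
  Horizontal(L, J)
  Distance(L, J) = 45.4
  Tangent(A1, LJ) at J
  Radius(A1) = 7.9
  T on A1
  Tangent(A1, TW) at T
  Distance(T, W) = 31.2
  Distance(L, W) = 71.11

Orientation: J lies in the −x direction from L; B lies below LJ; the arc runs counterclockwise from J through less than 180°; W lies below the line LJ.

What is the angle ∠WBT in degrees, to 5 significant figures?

75.791°

L is at the origin; LJ is horizontal with |LJ| = 45.4 and J on the −x side, so J = (-45.400, 0.0000). The tangent condition forces BJ to be normal to LJ, so B = J + (0, -7.9) = (-45.400, -7.9000). Since BT ⟂ TW (tangency), |BW| = √(7.9² + 31.2²) = 32.185 regardless of where T sits on A1. So W lies on both circle(L, 71.11) and circle(B, 32.185); the below-LJ intersection is W = (-61.439, -35.803). T is the foot of the tangent from W: T = (-53.006, -5.7647).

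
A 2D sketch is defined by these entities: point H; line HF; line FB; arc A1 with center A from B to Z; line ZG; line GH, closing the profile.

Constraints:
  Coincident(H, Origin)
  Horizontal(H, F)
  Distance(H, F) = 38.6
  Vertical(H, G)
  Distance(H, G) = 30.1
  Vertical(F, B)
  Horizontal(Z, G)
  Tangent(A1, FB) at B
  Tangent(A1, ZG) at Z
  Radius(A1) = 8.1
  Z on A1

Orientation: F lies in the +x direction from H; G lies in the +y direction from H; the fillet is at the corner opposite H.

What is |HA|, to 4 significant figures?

37.61

H is at the origin; HF is horizontal with |HF| = 38.6 and F on the +x side, so F = (38.60, 0.000). H and G share the same x with |HG| = 30.1 and G on the +y side, so G = (0.000, 30.10). The virtual corner opposite H is at (38.60, 30.10). Tangency of A1 to FB means the radius AB is perpendicular to FB and the tangent condition forces AZ to be normal to ZG, with radius 8.1, so the center A sits 8.1 in from both sides at A = (30.50, 22.00). Then |HA| = |A − H| = 37.61.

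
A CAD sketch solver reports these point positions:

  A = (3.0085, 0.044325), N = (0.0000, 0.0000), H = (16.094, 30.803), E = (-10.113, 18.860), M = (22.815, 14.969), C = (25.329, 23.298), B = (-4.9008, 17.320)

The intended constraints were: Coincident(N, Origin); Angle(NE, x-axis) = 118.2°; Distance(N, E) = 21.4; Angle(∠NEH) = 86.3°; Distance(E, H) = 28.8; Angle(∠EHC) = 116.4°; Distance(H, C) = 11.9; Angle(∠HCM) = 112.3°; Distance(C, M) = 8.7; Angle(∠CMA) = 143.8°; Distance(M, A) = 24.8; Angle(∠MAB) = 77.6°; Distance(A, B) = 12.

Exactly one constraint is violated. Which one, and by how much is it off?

Distance(A, B) = 12 — off by 7.00.

N = (0.00, 0.00) ✓; NE at 118.2° ✓; |NE| = 21.40 ✓; ∠NEH = 86.30° ✓; |EH| = 28.80 ✓; ∠EHC = 116.4° ✓; |HC| = 11.90 ✓; ∠HCM = 112.3° ✓; |CM| = 8.700 ✓; ∠CMA = 143.8° ✓; |MA| = 24.80 ✓; ∠MAB = 77.60° ✓; |AB| = 19.00 ✗.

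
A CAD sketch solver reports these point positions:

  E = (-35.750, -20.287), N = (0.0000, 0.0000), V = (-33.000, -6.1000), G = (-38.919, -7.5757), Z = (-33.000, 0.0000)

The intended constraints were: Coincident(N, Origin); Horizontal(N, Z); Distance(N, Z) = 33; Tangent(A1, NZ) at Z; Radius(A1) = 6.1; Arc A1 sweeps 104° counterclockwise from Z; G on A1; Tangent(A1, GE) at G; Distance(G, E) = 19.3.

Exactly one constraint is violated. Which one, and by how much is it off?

Distance(G, E) = 19.3 — off by 6.20.

N = (0.00, 0.00) ✓; N.y = 0.00, Z.y = 0.00 ✓; |NZ| = 33.00 ✓; ∠(VZ, ZN) = 90.00° ✓; |VZ| = 6.100 ✓; bearing(V→G) − bearing(V→Z) = 104.0° ✓; |VG| = 6.100 ✓; ∠(VG, GE) = 90.00° ✓; |GE| = 13.10 ✗.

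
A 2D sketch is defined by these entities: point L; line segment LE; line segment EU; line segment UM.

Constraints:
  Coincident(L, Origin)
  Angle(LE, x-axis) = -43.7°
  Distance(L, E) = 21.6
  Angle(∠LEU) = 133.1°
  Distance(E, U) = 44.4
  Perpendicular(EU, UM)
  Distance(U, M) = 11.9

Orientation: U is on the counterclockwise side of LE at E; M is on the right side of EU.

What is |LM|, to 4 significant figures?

65.31

L is at the origin; LE runs at -43.7° with length 21.6, so E = 21.6·(cos -43.7°, sin -43.7°) = (15.62, -14.92). ∠LEU = 133.1°, so EU runs at -43.7° + (180° − 133.1°) = 3.200° from the x-axis; with |EU| = 44.4, U = E + 44.4·(cos 3.200°, sin 3.200°) = (59.95, -12.44). EU is perpendicular to UM; with |UM| = 11.9 on the right of EU, M = U + 11.9·(0.05582, -0.9984) = (60.61, -24.33). Then |LM| = |M − L| = 65.31.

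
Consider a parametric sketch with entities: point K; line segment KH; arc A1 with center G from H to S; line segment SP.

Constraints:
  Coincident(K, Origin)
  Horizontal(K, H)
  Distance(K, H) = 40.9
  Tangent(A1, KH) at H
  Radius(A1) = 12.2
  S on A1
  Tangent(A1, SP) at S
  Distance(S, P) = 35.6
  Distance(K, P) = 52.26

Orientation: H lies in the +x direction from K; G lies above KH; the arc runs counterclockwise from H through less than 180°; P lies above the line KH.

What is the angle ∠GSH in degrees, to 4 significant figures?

22.70°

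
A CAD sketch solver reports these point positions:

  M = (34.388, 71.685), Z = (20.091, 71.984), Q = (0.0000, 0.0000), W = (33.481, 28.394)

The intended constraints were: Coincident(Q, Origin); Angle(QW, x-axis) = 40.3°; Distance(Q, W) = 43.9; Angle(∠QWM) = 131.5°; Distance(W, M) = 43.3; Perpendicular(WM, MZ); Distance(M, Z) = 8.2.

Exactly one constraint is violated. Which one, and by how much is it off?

Distance(M, Z) = 8.2 — off by 6.10.

Q = (0.00, 0.00) ✓; QW at 40.30° ✓; |QW| = 43.90 ✓; ∠QWM = 131.5° ✓; |WM| = 43.30 ✓; ∠(WM, MZ) = 90.00° ✓; |MZ| = 14.30 ✗.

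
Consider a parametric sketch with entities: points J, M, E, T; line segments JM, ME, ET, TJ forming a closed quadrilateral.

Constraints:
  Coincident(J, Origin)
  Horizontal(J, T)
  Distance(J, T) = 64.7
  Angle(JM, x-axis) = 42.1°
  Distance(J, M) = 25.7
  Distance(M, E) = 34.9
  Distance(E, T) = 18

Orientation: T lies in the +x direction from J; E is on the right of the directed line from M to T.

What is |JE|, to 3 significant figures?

47.2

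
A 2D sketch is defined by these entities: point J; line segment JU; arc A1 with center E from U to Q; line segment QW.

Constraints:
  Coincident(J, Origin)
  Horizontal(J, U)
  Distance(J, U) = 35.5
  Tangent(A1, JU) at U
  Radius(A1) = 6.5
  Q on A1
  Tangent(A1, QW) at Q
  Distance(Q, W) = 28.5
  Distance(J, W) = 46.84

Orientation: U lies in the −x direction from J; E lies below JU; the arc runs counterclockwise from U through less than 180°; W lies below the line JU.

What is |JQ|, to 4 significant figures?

42.47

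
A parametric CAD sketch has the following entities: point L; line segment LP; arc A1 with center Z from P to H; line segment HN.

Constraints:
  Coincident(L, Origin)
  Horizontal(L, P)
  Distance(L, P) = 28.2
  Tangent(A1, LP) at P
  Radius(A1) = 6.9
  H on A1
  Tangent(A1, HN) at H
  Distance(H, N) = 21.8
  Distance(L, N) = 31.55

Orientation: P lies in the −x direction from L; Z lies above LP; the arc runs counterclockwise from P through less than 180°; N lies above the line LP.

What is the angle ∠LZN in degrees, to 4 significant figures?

73.81°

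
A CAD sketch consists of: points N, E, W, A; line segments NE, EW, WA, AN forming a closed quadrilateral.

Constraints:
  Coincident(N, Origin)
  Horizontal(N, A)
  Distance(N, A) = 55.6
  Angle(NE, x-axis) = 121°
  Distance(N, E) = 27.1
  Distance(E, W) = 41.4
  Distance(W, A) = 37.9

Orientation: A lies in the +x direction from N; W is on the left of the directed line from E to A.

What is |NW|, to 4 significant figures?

37.29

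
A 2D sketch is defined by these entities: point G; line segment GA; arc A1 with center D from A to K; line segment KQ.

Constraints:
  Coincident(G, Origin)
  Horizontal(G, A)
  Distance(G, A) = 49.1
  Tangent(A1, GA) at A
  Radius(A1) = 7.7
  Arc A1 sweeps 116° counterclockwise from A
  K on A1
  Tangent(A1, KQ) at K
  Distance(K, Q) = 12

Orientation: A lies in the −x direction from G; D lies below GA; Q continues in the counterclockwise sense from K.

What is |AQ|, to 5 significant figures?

21.924

G is at the origin; G and A share the same y with |GA| = 49.1 and A on the −x side, so A = (-49.100, 0.0000). The tangent condition forces DA to be normal to GA, so D = A + (0, -7.7) = (-49.100, -7.7000). On A1, A sits at bearing 90° from D; a 116° counterclockwise sweep puts K at bearing 206°, so K = D + 7.7·(cos 206°, sin 206°) = (-56.021, -11.075). Tangency of A1 to KQ means the radius DK is perpendicular to KQ, so KQ runs along (−sin 206°, cos 206°); with |KQ| = 12.0, Q = (-50.760, -21.861). Then |AQ| = |Q − A| = 21.924.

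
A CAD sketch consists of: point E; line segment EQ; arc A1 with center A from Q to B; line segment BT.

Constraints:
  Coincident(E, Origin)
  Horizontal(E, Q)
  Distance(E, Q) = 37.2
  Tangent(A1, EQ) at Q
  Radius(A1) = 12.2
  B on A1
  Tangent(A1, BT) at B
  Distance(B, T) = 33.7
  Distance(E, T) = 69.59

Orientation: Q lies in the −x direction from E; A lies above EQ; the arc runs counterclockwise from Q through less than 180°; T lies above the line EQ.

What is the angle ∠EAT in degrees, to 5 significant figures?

136.20°

Checks: ∠(AQ, QE) = 90.00° ✓; |AB| = 12.20 ✓; ∠(AB, BT) = 90.00° ✓; |BT| = 33.70 ✓; |ET| = 69.59 ✓.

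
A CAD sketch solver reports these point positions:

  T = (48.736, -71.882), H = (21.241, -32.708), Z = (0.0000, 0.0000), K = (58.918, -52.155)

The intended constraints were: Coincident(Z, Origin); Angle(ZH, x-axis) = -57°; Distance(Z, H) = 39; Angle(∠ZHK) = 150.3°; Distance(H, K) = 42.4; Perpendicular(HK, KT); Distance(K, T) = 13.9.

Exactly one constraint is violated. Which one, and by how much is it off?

Distance(K, T) = 13.9 — off by 8.30.

Z = (0.00, 0.00) ✓; ZH at -57.00° ✓; |ZH| = 39.00 ✓; ∠ZHK = 150.3° ✓; |HK| = 42.40 ✓; ∠(HK, KT) = 90.00° ✓; |KT| = 22.20 ✗.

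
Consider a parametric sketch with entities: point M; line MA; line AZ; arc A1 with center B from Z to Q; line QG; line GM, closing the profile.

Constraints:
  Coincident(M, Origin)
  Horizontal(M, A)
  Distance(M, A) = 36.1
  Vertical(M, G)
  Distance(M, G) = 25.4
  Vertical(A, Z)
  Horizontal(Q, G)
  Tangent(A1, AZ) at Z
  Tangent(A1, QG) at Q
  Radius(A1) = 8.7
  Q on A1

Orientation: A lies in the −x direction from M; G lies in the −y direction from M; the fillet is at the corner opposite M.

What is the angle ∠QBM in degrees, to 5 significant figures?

121.36°

M is at the origin; MA is horizontal with |MA| = 36.1 and A on the −x side, so A = (-36.100, 0.0000). MG is vertical with |MG| = 25.4 and G on the −y side, so G = (0.0000, -25.400). The virtual corner opposite M is at (-36.100, -25.400). The tangent condition forces BZ to be normal to AZ and tangency of A1 to QG means the radius BQ is perpendicular to QG, with radius 8.7, so the center B sits 8.7 in from both sides at B = (-27.400, -16.700). That places the tangent points at Z = (-36.100, -16.700) on AZ and Q = (-27.400, -25.400) on QG. Then cos ∠QBM = BQ·BM / (|BQ||BM|), giving 121.36°.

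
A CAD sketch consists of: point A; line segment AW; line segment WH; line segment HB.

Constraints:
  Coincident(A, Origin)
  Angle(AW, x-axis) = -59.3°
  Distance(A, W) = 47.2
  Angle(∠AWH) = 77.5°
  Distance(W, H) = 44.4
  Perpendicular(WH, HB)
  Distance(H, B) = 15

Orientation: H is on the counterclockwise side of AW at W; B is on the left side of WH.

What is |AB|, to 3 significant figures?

46.2

A is at the origin; AW runs at -59.3° with length 47.2, so W = 47.2·(cos -59.3°, sin -59.3°) = (24.1, -40.6). ∠AWH = 77.5°, so WH runs at -59.3° + (180° − 77.5°) = 43.2° from the x-axis; with |WH| = 44.4, H = W + 44.4·(cos 43.2°, sin 43.2°) = (56.5, -10.2). The perpendicularity gives HB at right angles to WH; with |HB| = 15.0 on the left of WH, B = H + 15.0·(-0.685, 0.729) = (46.2, 0.743). Then |AB| = |B − A| = 46.2.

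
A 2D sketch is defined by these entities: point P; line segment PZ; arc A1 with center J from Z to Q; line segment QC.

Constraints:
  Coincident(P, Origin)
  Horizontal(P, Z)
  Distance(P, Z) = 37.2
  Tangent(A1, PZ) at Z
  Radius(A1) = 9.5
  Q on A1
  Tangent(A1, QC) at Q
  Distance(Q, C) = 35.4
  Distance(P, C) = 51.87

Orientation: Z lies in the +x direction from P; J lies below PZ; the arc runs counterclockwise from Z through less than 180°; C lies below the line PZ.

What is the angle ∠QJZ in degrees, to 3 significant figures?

88.1°

P is at the origin; PZ is horizontal with |PZ| = 37.2 and Z on the +x side, so Z = (37.2, 0.00). The tangent condition forces JZ to be normal to PZ, so J = Z + (0, -9.5) = (37.2, -9.50). Since JQ ⟂ QC (tangency), |JC| = √(9.5² + 35.4²) = 36.7 regardless of where Q sits on A1. So C lies on both circle(P, 51.87) and circle(J, 36.7); the below-PZ intersection is C = (26.5, -44.6). Q is the foot of the tangent from C: Q = (27.7, -9.19).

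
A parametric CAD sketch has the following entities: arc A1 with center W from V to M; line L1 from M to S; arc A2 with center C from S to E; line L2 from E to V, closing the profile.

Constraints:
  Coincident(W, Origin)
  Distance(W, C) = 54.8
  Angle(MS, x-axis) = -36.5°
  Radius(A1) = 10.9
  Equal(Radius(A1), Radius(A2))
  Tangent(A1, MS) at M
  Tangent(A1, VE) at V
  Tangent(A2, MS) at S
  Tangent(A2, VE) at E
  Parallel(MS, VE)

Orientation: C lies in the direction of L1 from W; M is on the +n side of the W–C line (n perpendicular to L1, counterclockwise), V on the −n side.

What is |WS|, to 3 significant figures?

55.9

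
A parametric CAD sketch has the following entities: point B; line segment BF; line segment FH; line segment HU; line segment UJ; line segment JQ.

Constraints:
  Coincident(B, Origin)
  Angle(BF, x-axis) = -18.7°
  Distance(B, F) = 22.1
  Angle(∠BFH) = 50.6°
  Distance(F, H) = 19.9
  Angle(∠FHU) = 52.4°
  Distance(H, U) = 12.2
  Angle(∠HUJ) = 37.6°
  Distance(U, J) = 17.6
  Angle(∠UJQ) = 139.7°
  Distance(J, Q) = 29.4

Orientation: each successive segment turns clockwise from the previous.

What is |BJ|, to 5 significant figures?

25.061

∠FHU = 52.4° gives HU at 84.300° from the x-axis; with |HU| = 12.2, U = (5.2505, -5.4618). ∠HUJ = 37.6° gives UJ at -58.100° from the x-axis; with |UJ| = 17.6, J = (14.551, -20.404). Then |BJ| = |J − B| = 25.061.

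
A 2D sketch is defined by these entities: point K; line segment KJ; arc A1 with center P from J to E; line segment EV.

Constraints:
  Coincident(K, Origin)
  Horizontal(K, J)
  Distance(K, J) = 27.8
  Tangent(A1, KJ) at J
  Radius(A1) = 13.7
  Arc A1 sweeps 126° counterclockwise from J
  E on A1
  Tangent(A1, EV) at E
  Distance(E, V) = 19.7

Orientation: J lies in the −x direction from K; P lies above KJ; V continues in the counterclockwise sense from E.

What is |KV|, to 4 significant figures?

47.13

On A1, J sits at bearing -90° from P; a 126° counterclockwise sweep puts E at bearing 36°, so E = P + 13.7·(cos 36°, sin 36°) = (-16.72, 21.75). Since A1 is tangent to EV there, PE ⟂ EV, so EV runs along (−sin 36°, cos 36°); with |EV| = 19.7, V = (-28.30, 37.69). Then |KV| = |V − K| = 47.13.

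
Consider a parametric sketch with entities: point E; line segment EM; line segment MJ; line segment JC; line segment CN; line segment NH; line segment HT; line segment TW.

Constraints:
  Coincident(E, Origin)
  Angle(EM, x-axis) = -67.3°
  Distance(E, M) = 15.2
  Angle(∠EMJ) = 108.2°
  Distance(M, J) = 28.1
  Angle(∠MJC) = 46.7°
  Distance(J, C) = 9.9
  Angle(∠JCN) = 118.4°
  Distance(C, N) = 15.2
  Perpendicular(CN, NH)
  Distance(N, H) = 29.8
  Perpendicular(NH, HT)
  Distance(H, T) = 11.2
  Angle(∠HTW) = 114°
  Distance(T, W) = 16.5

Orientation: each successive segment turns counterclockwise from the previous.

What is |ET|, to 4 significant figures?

47.59

E is at the origin; EM runs at -67.3° with length 15.2, so M = (5.866, -14.02). ∠EMJ = 108.2° gives MJ at 4.500° from the x-axis; with |MJ| = 28.1, J = (33.88, -11.82). ∠MJC = 46.7° gives JC at 137.8° from the x-axis; with |JC| = 9.9, C = (26.55, -5.168). ∠JCN = 118.4° gives CN at -160.6° from the x-axis; with |CN| = 15.2, N = (12.21, -10.22). CN ⟂ NH, so NH runs at -70.60°; with |NH| = 29.8, H = (22.11, -38.32). NH is perpendicular to HT, so HT runs at 19.40°; with |HT| = 11.2, T = (32.67, -34.60). Then |ET| = |T − E| = 47.59.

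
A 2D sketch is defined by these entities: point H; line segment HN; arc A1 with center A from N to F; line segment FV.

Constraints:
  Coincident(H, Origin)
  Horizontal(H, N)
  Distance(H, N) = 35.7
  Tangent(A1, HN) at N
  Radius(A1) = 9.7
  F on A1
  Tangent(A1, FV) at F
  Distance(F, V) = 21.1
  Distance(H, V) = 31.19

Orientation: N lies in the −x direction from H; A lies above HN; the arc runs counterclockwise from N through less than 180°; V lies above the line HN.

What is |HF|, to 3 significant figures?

27.4

Checks: |AF| = 9.700 ✓; ∠(AF, FV) = 90.00° ✓; |FV| = 21.10 ✓; |HV| = 31.19 ✓.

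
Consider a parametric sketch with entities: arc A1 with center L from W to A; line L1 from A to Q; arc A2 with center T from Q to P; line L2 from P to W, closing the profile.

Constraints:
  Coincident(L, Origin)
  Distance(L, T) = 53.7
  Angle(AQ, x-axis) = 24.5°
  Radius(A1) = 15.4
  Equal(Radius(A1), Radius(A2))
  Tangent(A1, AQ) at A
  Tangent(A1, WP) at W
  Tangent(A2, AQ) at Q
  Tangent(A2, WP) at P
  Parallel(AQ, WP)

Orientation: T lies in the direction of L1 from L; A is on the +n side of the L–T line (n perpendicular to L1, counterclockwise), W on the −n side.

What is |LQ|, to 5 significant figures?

55.865

The slot axis is L1's direction at 24.5°, so u = (cos 24.5°, sin 24.5°) = (0.90996, 0.41469) and n = (−sin 24.5°, cos 24.5°) = (-0.41469, 0.90996). L is at the origin and T lies 53.7 along u from L, so T = 53.7·u = (48.865, 22.269). Tangency of A1 to both parallel lines with radius 15.4 puts A and W at L ± 15.4·n: A = (-6.3863, 14.013), W = (6.3863, -14.013). Equal radii place Q and P the same way about T: Q = T + 15.4·n = (42.479, 36.282), P = T − 15.4·n = (55.251, 8.2556). Then |LQ| = |Q − L| = 55.865.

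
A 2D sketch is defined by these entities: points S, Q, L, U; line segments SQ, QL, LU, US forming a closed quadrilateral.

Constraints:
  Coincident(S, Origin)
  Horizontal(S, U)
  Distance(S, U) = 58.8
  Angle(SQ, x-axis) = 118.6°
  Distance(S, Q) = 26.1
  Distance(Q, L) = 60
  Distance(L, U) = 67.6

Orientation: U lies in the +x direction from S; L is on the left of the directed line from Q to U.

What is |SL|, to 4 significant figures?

70.42

Checks: |QL| = 60.00 ✓; |LU| = 67.60 ✓.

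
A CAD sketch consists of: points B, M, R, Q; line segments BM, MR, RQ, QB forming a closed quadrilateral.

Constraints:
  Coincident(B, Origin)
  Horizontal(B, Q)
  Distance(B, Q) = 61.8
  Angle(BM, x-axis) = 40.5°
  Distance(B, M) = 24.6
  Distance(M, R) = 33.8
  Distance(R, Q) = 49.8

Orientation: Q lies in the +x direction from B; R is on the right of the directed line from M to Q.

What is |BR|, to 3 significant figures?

23.3

B is at the origin; BQ is horizontal with |BQ| = 61.8 and Q in +x, so Q = (61.8, 0). BM runs at 40.5° with |BM| = 24.6, so M = (18.7, 16.0). R is determined by |MR| = 33.8 and |RQ| = 49.8 together: it lies at the intersection of circle(M, 33.8) and circle(Q, 49.8). With |MQ| = 46.0, the foot of the radical line on MQ is 8.43 from M and the perpendicular offset is √(33.8² − 8.43²) = 32.7. Taking the right-of-MQ solution: R = (15.2, -17.6).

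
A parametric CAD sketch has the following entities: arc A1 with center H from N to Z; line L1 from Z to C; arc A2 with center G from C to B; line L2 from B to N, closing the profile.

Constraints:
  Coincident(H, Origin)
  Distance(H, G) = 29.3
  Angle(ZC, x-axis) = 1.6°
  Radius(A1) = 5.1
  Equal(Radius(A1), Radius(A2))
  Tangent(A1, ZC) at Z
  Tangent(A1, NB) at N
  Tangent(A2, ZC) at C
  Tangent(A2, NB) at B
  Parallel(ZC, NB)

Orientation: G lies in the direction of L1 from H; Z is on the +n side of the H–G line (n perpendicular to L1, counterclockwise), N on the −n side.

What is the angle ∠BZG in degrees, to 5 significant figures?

9.3201°

Tangency of A1 to both parallel lines with radius 5.1 puts Z and N at H ± 5.1·n: Z = (-0.14240, 5.0980), N = (0.14240, -5.0980). Equal radii place C and B the same way about G: C = G + 5.1·n = (29.146, 5.9161), B = G − 5.1·n = (29.431, -4.2799). Then cos ∠BZG = ZB·ZG / (|ZB||ZG|), giving 9.3201°.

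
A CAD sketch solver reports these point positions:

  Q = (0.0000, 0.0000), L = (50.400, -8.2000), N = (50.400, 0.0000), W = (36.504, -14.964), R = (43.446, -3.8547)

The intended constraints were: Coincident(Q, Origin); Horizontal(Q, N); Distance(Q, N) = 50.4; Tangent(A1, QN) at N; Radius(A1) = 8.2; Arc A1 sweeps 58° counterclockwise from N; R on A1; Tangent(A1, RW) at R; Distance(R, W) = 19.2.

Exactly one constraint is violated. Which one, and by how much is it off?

Distance(R, W) = 19.2 — off by 6.10.

Q = (0.00, 0.00) ✓; Q.y = 0.00, N.y = 0.00 ✓; |QN| = 50.40 ✓; ∠(LN, NQ) = 90.00° ✓; |LN| = 8.200 ✓; bearing(L→R) − bearing(L→N) = 58.00° ✓; |LR| = 8.200 ✓; ∠(LR, RW) = 90.00° ✓; |RW| = 13.10 ✗.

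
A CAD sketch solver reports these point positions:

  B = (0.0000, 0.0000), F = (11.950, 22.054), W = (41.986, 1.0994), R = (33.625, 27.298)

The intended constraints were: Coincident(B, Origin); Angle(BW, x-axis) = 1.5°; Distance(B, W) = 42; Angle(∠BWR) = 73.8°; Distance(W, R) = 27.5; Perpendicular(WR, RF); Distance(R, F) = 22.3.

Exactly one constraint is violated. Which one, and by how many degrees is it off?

Perpendicular(WR, RF) — off by 4.10°.

B = (0.00, 0.00) ✓; BW at 1.500° ✓; |BW| = 42.00 ✓; ∠BWR = 73.80° ✓; |WR| = 27.50 ✓; ∠(WR, RF) = 85.90° ✗; |RF| = 22.30 ✓.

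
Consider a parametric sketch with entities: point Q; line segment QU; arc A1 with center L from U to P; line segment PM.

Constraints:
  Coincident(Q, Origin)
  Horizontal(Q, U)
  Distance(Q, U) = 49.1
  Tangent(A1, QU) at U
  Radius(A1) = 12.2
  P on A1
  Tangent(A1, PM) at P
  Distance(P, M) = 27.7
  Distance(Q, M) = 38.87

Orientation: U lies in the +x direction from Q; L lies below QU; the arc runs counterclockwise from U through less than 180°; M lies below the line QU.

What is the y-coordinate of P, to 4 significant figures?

-6.083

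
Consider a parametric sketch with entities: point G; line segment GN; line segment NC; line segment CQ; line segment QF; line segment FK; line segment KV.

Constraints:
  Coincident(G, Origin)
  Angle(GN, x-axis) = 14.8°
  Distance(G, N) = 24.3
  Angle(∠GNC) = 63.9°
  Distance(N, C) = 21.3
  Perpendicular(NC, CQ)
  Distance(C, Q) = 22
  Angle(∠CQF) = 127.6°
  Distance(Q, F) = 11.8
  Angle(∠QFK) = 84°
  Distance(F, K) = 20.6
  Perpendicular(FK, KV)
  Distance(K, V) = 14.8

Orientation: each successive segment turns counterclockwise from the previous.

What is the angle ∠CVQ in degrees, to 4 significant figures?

94.74°

G is at the origin; GN runs at 14.8° with length 24.3, so N = (23.49, 6.207). ∠GNC = 63.9° gives NC at 130.9° from the x-axis; with |NC| = 21.3, C = (9.548, 22.31). The perpendicularity gives CQ at right angles to NC, so CQ runs at -139.1°; with |CQ| = 22.0, Q = (-7.081, 7.903). ∠CQF = 127.6° gives QF at -86.70° from the x-axis; with |QF| = 11.8, F = (-6.402, -3.878). ∠QFK = 84.0° gives FK at 9.300° from the x-axis; with |FK| = 20.6, K = (13.93, -0.5487). The perpendicularity gives KV at right angles to FK, so KV runs at 99.30°; with |KV| = 14.8, V = (11.54, 14.06). Then cos ∠CVQ = VC·VQ / (|VC||VQ|), giving 94.74°.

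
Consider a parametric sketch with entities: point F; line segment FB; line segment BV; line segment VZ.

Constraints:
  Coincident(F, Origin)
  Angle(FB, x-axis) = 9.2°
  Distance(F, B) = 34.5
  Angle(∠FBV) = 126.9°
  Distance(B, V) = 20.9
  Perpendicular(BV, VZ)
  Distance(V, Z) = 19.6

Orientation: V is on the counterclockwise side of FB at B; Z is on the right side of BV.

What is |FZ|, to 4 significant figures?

62.92

F is at the origin; FB runs at 9.2° with length 34.5, so B = 34.5·(cos 9.2°, sin 9.2°) = (34.06, 5.516). ∠FBV = 126.9°, so BV runs at 9.2° + (180° − 126.9°) = 62.30° from the x-axis; with |BV| = 20.9, V = B + 20.9·(cos 62.30°, sin 62.30°) = (43.77, 24.02). BV is perpendicular to VZ; with |VZ| = 19.6 on the right of BV, Z = V + 19.6·(0.8854, -0.4648) = (61.13, 14.91). Then |FZ| = |Z − F| = 62.92.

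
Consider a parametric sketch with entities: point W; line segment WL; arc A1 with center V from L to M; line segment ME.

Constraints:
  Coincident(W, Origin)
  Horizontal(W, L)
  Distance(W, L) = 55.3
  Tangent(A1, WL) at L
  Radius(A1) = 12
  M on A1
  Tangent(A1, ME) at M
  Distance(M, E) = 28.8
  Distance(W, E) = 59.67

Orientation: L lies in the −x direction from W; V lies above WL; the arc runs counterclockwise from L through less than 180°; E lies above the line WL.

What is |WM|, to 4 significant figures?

44.95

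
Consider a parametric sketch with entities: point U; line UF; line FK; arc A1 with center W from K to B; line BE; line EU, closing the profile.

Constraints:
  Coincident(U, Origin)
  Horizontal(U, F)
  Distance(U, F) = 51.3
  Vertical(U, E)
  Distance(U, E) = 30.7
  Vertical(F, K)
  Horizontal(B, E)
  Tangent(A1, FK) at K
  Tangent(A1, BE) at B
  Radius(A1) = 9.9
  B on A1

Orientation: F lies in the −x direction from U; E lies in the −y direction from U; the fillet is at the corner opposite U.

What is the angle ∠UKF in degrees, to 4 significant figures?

67.93°

U is at the origin; U and F share the same y with |UF| = 51.3 and F on the −x side, so F = (-51.30, 0.000). UE is vertical with |UE| = 30.7 and E on the −y side, so E = (0.000, -30.70). The virtual corner opposite U is at (-51.30, -30.70). Tangency of A1 to FK means the radius WK is perpendicular to FK and tangency of A1 to BE means the radius WB is perpendicular to BE, with radius 9.9, so the center W sits 9.9 in from both sides at W = (-41.40, -20.80). That places the tangent points at K = (-51.30, -20.80) on FK and B = (-41.40, -30.70) on BE. Then cos ∠UKF = KU·KF / (|KU||KF|), giving 67.93°.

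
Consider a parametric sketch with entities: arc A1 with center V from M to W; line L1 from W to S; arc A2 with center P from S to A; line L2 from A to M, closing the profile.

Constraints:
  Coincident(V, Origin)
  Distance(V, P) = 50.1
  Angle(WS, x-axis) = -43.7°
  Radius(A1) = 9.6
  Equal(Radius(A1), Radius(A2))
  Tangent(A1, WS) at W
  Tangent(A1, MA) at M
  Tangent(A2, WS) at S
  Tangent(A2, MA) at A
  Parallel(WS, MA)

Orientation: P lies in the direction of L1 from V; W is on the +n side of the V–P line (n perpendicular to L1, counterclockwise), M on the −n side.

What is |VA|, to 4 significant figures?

51.01

The slot axis is L1's direction at -43.7°, so u = (cos -43.7°, sin -43.7°) = (0.7230, -0.6909) and n = (−sin -43.7°, cos -43.7°) = (0.6909, 0.7230). V is at the origin and P lies 50.1 along u from V, so P = 50.1·u = (36.22, -34.61). Tangency of A1 to both parallel lines with radius 9.6 puts W and M at V ± 9.6·n: W = (6.632, 6.940), M = (-6.632, -6.940). Equal radii place S and A the same way about P: S = P + 9.6·n = (42.85, -27.67), A = P − 9.6·n = (29.59, -41.55). Then |VA| = |A − V| = 51.01.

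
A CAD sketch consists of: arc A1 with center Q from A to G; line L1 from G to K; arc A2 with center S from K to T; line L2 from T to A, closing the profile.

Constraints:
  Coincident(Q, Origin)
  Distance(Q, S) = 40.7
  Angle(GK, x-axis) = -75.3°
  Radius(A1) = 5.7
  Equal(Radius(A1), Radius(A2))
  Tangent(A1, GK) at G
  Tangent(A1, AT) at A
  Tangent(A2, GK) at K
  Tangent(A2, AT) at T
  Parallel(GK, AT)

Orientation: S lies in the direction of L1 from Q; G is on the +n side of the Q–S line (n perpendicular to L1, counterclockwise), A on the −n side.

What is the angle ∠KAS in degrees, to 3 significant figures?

7.68°

The slot axis is L1's direction at -75.3°, so u = (cos -75.3°, sin -75.3°) = (0.254, -0.967) and n = (−sin -75.3°, cos -75.3°) = (0.967, 0.254). Q is at the origin and S lies 40.7 along u from Q, so S = 40.7·u = (10.3, -39.4). Tangency of A1 to both parallel lines with radius 5.7 puts G and A at Q ± 5.7·n: G = (5.51, 1.45), A = (-5.51, -1.45). Equal radii place K and T the same way about S: K = S + 5.7·n = (15.8, -37.9), T = S − 5.7·n = (4.81, -40.8). Then cos ∠KAS = AK·AS / (|AK||AS|), giving 7.68°.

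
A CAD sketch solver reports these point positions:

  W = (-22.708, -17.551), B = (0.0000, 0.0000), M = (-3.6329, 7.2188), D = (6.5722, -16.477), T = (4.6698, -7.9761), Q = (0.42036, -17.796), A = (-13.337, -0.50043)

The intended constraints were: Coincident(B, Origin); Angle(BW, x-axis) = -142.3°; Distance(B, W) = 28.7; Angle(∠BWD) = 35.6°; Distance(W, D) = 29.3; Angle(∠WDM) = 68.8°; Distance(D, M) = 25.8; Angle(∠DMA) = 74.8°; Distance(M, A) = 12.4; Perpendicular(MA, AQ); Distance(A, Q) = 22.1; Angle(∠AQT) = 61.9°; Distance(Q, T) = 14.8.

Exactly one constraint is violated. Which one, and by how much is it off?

Distance(Q, T) = 14.8 — off by 4.10.

B = (0.00, 0.00) ✓; BW at -142.3° ✓; |BW| = 28.70 ✓; ∠BWD = 35.60° ✓; |WD| = 29.30 ✓; ∠WDM = 68.80° ✓; |DM| = 25.80 ✓; ∠DMA = 74.80° ✓; |MA| = 12.40 ✓; ∠(MA, AQ) = 90.00° ✓; |AQ| = 22.10 ✓; ∠AQT = 61.90° ✓; |QT| = 10.70 ✗.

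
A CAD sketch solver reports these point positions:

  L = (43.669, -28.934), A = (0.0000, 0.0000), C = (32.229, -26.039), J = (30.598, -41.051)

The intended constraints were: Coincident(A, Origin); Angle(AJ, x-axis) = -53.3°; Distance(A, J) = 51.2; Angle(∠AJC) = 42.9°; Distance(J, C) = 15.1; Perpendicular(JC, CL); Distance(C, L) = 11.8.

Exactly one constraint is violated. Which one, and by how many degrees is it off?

Perpendicular(JC, CL) — off by 8.00°.

A = (0.00, 0.00) ✓; AJ at -53.30° ✓; |AJ| = 51.20 ✓; ∠AJC = 42.90° ✓; |JC| = 15.10 ✓; ∠(JC, CL) = 98.00° ✗; |CL| = 11.80 ✓.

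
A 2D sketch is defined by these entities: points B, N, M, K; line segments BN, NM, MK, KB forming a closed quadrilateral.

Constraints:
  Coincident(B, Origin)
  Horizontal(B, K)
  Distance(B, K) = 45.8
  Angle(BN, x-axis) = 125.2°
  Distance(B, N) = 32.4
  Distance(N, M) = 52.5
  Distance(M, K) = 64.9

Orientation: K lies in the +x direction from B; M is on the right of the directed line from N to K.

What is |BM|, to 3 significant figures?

29.2

Checks: |NM| = 52.50 ✓; |MK| = 64.90 ✓.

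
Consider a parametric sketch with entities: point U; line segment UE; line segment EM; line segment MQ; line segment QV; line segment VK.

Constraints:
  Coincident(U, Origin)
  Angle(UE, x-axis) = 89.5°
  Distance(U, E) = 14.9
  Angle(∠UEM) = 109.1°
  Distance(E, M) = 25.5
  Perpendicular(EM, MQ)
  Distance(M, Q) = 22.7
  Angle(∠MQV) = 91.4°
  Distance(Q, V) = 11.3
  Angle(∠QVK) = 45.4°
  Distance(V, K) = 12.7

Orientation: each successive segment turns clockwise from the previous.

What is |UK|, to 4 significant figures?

27.78

∠MQV = 91.4° gives QV at -160.0° from the x-axis; with |QV| = 11.3, V = (20.92, -2.346). ∠QVK = 45.4° gives VK at 65.40° from the x-axis; with |VK| = 12.7, K = (26.21, 9.201). Then |UK| = |K − U| = 27.78.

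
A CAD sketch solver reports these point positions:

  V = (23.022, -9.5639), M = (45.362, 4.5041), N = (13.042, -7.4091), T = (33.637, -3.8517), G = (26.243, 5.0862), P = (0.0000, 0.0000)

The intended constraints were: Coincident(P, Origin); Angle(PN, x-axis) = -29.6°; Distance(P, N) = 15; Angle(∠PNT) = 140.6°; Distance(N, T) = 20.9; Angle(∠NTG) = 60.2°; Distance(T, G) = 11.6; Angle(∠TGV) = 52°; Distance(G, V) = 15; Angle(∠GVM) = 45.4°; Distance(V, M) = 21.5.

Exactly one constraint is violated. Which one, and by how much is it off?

Distance(V, M) = 21.5 — off by 4.90.

P = (0.00, 0.00) ✓; PN at -29.60° ✓; |PN| = 15.00 ✓; ∠PNT = 140.6° ✓; |NT| = 20.90 ✓; ∠NTG = 60.20° ✓; |TG| = 11.60 ✓; ∠TGV = 52.00° ✓; |GV| = 15.00 ✓; ∠GVM = 45.40° ✓; |VM| = 26.40 ✗.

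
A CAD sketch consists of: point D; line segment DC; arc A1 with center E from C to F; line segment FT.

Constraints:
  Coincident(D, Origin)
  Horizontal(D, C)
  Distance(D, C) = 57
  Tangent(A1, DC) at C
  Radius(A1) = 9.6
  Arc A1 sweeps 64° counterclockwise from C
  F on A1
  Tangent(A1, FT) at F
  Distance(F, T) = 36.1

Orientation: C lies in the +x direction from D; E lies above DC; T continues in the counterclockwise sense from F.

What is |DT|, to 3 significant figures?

89.8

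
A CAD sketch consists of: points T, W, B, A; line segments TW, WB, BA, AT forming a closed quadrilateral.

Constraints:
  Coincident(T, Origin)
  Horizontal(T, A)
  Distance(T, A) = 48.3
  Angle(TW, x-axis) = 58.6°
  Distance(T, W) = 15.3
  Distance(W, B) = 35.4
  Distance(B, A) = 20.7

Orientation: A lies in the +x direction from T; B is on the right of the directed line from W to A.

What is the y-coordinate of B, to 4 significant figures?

-12.86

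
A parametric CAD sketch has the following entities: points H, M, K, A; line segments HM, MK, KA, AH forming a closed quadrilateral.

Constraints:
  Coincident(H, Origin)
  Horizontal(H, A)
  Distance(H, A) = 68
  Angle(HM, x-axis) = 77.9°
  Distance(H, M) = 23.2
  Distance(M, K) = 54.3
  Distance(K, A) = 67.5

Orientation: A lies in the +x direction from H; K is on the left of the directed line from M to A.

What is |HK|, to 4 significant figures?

75.13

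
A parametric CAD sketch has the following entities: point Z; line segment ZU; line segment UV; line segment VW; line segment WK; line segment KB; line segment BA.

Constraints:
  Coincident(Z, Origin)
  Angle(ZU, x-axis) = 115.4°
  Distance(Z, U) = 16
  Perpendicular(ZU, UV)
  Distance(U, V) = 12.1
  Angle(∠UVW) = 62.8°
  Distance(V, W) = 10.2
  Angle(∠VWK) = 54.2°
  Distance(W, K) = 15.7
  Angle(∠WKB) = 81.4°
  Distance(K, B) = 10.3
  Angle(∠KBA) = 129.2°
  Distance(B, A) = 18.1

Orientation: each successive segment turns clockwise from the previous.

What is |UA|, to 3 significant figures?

25.4

Z is at the origin; ZU runs at 115.4° with length 16.0, so U = (-6.86, 14.5). ZU ⟂ UV, so UV runs at 25.4°; with |UV| = 12.1, V = (4.07, 19.6). ∠UVW = 62.8° gives VW at -91.8° from the x-axis; with |VW| = 10.2, W = (3.75, 9.45). ∠VWK = 54.2° gives WK at 142° from the x-axis; with |WK| = 15.7, K = (-8.69, 19.0). ∠WKB = 81.4° gives KB at 43.8° from the x-axis; with |KB| = 10.3, B = (-1.26, 26.2). ∠KBA = 129.2° gives BA at -7.00° from the x-axis; with |BA| = 18.1, A = (16.7, 24.0). Then |UA| = |A − U| = 25.4.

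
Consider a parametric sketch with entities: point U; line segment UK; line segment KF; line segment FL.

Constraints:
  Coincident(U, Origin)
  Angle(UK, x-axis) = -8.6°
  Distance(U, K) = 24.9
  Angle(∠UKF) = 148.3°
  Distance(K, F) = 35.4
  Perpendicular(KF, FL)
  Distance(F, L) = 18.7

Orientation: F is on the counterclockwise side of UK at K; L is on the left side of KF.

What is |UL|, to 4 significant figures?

56.86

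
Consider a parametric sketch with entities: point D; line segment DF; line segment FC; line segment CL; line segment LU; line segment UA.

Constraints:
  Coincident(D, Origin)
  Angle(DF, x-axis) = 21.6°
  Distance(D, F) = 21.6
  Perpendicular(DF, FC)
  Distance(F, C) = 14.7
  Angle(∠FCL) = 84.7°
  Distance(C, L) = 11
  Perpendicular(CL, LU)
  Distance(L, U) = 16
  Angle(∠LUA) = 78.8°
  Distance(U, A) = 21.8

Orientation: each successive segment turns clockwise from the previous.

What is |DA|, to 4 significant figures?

33.26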